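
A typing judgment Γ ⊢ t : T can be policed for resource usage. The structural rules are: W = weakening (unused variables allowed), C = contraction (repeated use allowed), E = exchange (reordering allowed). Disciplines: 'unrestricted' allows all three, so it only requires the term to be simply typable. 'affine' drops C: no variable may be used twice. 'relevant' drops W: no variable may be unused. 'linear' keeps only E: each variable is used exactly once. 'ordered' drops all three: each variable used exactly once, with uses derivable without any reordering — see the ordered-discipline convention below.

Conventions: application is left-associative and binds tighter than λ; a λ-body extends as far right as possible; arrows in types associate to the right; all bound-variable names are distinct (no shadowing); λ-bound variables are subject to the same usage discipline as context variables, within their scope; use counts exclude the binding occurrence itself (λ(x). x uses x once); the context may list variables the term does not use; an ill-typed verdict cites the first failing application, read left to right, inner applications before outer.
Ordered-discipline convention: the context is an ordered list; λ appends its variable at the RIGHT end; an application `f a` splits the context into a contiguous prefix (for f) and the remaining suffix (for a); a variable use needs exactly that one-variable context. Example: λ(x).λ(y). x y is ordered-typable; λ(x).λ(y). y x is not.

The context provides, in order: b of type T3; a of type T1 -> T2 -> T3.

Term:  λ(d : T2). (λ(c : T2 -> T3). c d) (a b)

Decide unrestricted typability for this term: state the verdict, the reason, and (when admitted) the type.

no — a type mismatch blocks all five
variable uses: b ×1; a ×1; d (bound) ×1; c (bound) ×1
use order (left to right): c, d, a, b
typing: ill-typed: a function awaiting T1 gets T3
all disciplines: ordered ✗ | linear ✗ | affine ✗ | relevant ✗ | unrestricted ✗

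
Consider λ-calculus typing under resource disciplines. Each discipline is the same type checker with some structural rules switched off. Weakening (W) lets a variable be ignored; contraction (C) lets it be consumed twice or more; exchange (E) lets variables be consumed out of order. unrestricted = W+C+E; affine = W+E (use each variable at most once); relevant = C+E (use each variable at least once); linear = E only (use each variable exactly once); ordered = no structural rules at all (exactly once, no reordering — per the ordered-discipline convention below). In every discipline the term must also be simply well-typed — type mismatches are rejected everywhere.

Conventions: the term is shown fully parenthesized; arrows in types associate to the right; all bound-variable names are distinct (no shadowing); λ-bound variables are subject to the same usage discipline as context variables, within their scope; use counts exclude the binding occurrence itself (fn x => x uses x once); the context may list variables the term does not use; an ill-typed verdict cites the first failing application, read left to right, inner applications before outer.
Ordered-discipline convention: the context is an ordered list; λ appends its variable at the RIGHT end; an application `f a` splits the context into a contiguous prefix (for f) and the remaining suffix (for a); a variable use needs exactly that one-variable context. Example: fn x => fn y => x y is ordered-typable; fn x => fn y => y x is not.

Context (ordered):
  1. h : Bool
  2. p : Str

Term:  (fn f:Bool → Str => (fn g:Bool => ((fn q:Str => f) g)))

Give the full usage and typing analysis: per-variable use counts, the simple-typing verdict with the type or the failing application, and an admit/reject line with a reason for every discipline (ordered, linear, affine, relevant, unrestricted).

use counts: h ×0; p ×0; f (λ-bound) ×1; g (λ-bound) ×1; q (λ-bound) ×0
use order (left to right): f, g
typing: ill-typed: an application expects Str but receives Bool
ordered: ✗, not simply typable
linear: ✗, fails simple typing
affine: ✗, a type mismatch blocks all five
relevant: ✗, the type mismatch rejects it
unrestricted: ✗, not simply typable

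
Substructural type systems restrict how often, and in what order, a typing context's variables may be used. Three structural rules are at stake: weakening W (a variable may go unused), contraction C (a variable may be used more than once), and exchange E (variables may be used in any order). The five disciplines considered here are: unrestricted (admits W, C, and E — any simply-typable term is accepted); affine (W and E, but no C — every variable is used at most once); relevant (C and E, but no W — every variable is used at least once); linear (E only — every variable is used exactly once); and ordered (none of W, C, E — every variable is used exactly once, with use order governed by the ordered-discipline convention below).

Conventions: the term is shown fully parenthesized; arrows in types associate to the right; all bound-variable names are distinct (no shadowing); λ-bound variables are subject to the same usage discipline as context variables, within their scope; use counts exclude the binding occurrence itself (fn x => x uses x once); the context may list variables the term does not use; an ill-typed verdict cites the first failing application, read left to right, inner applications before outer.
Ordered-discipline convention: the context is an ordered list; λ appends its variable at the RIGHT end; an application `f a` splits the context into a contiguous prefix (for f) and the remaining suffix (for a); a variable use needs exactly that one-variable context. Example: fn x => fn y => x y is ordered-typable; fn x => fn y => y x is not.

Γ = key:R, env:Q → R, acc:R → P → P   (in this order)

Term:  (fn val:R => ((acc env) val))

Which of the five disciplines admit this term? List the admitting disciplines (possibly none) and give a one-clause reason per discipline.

admitted in: none
counts: key ×0, env ×1, acc ×1, val (bound) ×1
use order (left to right): acc, env, val
typing: ill-typed: argument of type Q → R where R is required
ordered: ✗ — a type mismatch blocks all five
linear: ✗ — the type mismatch rejects it
affine: ✗ — not simply typable
relevant: ✗ — fails simple typing
unrestricted: ✗ — a type mismatch blocks all five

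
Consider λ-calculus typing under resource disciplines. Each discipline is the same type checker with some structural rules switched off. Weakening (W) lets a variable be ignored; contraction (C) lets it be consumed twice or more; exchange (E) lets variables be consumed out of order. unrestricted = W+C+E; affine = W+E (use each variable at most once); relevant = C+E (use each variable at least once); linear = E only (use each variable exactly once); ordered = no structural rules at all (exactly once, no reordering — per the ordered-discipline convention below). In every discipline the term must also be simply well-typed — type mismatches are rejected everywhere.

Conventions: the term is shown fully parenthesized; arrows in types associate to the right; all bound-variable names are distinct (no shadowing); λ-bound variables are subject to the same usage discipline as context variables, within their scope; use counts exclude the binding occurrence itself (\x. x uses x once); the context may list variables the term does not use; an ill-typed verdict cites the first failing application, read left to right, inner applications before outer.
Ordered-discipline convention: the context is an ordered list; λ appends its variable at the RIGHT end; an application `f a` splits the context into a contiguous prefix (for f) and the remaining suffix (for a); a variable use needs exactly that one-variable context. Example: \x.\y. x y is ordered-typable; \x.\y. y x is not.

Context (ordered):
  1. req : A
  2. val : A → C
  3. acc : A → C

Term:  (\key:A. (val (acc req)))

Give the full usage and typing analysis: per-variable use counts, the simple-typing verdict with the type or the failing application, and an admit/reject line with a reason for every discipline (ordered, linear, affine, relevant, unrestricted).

usage: req ×1; val ×1; acc ×1; key (bound) ×0
order of uses: val, acc, req
typing: ill-typed: a function awaiting A gets C
ordered: ✗ — fails simple typing
linear: ✗ — a type mismatch blocks all five
affine: ✗ — the type mismatch rejects it
relevant: ✗ — not simply typable
unrestricted: ✗ — fails simple typing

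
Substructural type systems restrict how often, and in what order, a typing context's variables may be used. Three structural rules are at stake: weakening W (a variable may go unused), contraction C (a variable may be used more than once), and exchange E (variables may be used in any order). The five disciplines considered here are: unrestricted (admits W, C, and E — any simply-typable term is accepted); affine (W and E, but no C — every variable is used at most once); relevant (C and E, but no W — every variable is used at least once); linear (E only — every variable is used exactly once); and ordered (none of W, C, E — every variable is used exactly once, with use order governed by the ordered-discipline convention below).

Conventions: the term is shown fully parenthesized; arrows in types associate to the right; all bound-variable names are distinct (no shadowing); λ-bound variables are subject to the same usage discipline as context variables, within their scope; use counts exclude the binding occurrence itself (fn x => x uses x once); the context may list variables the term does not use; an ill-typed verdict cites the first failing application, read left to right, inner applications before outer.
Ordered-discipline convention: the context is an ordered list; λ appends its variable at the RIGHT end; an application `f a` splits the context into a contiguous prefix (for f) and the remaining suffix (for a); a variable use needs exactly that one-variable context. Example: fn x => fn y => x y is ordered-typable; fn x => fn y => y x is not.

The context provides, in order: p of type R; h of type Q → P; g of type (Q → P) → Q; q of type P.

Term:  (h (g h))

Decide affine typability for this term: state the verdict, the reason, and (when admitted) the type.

no — needs contraction — h ×2
use counts: p=0; h=2; g=1; q=0
order of uses: h, g, h
typing: ✓ — P
across the five disciplines: ordered ✗; linear ✗; affine ✗; relevant ✗; unrestricted ✓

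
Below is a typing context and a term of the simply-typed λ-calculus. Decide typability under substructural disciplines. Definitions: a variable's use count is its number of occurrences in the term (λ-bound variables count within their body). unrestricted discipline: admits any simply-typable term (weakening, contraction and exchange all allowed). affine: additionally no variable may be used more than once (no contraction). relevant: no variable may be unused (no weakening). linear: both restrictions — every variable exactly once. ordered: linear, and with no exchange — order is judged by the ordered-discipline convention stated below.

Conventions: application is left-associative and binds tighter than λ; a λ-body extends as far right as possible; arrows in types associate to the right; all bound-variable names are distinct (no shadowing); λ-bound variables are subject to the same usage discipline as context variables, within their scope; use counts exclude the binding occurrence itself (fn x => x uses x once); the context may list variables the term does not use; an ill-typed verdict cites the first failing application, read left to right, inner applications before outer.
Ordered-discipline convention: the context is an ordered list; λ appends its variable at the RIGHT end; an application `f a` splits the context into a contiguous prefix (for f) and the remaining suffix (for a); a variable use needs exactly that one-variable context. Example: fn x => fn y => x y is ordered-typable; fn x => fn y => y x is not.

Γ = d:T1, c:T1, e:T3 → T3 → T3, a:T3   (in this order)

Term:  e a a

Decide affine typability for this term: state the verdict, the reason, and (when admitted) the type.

no — uses contraction: a ×2
counts: d: 0×; c: 0×; e: 1×; a: 2×
uses in reading order: e, a, a
typing: well-typed at T3
across the five disciplines: ordered ✗; linear ✗; affine ✗; relevant ✗; unrestricted ✓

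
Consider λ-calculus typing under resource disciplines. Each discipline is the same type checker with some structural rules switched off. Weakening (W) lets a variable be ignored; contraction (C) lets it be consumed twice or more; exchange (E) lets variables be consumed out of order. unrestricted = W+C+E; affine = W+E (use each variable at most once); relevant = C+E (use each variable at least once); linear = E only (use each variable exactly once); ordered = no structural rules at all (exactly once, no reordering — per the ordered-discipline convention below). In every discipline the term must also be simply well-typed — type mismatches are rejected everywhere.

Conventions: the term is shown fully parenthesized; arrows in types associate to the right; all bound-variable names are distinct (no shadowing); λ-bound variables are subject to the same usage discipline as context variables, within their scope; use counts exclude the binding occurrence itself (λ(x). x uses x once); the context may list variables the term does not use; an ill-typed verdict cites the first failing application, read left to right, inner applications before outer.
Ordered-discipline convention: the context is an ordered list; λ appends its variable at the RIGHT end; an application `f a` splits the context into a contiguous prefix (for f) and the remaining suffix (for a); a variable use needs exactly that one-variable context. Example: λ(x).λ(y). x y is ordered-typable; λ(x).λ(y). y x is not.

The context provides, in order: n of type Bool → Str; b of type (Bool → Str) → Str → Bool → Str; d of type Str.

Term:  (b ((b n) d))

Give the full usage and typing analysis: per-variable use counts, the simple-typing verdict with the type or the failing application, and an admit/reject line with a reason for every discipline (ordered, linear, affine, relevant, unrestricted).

variable uses: n ×1; b ×2; d ×1
order of uses: b, b, n, d
typing: ✓ — Str → Bool → Str
ordered: ✗, uses contraction: b ×2
linear: ✗, uses contraction: b ×2
affine: ✗, uses contraction: b ×2
relevant: ✓, none of n, b, d goes unused
unrestricted: ✓, type-checks (Str → Bool → Str) and nothing is barred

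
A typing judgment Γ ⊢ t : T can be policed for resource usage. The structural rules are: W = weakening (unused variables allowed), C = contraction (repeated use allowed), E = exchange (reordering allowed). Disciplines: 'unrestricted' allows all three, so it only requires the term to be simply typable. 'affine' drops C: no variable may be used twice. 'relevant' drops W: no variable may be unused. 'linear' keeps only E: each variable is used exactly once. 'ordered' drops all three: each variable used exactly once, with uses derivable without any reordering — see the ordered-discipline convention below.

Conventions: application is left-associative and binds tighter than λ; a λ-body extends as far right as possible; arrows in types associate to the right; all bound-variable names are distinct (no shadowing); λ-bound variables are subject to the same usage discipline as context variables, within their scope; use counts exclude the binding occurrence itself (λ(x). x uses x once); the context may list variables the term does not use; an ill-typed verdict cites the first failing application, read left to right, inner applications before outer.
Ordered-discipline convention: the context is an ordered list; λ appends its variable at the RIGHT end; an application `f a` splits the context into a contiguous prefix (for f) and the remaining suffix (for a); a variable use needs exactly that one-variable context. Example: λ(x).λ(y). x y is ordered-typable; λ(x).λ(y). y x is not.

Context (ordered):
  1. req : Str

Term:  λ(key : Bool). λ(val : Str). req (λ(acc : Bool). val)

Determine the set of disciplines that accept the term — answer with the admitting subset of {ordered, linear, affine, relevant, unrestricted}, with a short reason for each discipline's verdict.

admitting disciplines: none
use counts: req=1, key (bound)=0, val (bound)=1, acc (bound)=0
left-to-right use order: req, val
typing: ill-typed: non-function type Str applied to an argument
ordered ✗ (not simply typable)
linear ✗ (fails simple typing)
affine ✗ (a type mismatch blocks all five)
relevant ✗ (the type mismatch rejects it)
unrestricted ✗ (not simply typable)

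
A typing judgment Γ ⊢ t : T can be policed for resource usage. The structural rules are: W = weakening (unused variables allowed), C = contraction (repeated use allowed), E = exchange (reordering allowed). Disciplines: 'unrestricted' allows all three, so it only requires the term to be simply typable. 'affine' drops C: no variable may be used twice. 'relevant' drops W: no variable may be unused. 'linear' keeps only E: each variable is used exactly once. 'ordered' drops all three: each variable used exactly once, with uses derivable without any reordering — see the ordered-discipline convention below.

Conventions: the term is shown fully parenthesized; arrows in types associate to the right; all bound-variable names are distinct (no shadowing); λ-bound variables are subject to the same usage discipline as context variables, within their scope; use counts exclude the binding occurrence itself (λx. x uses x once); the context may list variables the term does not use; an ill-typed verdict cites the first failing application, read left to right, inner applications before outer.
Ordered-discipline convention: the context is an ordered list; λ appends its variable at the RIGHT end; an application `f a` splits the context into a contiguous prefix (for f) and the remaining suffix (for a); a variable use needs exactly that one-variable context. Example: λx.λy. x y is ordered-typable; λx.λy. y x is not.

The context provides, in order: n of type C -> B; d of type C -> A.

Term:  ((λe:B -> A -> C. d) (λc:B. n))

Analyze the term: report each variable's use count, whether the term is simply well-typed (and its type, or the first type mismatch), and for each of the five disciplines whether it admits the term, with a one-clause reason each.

usage: n: 1, d: 1, e (bound): 0, c (bound): 0
order of uses: d, n
typing: ill-typed: argument of type B -> C -> B where B -> A -> C is required
ordered: ✗, fails simple typing
linear: ✗, a type mismatch blocks all five
affine: ✗, the type mismatch rejects it
relevant: ✗, not simply typable
unrestricted: ✗, fails simple typing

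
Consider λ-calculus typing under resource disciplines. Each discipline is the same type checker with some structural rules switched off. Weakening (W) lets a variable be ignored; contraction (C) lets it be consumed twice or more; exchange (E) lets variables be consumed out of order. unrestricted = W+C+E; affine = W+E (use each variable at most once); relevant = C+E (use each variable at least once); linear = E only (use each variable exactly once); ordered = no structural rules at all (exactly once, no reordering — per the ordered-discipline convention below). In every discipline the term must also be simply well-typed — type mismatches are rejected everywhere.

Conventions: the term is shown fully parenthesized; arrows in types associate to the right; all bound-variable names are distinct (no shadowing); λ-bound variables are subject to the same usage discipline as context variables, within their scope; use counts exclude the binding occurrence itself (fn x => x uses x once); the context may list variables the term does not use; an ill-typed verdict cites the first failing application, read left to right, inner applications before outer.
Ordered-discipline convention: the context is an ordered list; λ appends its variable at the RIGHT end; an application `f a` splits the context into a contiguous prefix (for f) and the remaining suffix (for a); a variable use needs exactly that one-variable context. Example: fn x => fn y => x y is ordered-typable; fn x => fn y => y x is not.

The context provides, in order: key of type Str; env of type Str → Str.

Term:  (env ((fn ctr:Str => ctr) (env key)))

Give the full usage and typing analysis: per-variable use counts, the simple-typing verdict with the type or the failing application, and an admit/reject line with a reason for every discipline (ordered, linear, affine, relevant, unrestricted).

counts: key: 1×, env: 2×, ctr [bound]: 1×
use order (left to right): env, ctr, env, key
typing: well-typed at Str
ordered: ✗ — repeated use of env ×2
linear: ✗ — repeated use of env ×2
affine: ✗ — repeated use of env ×2
relevant: ✓ — every one of key, env, ctr appears
unrestricted: ✓ — well-typed at Str; no restrictions here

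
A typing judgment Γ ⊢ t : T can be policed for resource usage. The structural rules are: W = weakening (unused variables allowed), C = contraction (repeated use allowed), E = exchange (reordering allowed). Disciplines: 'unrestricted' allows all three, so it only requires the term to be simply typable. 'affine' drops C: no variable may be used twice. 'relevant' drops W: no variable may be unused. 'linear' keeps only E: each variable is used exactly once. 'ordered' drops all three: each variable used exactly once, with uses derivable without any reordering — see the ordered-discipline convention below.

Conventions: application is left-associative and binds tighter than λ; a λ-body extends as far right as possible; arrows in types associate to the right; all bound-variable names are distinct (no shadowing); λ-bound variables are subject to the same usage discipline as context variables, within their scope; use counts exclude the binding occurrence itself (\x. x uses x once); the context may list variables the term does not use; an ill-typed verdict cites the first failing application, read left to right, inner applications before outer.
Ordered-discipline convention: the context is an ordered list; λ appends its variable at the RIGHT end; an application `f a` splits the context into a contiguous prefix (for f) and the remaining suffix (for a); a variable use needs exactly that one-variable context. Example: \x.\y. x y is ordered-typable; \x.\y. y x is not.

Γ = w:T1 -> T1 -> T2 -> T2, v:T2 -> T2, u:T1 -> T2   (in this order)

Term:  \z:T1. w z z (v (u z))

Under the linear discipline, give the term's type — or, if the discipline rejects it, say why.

not well-typed under linear — repeated use of z ×3
usage: w: 1, v: 1, u: 1, z (bound): 3
left-to-right use order: w, z, z, v, u, z
typing: well-typed at T1 -> T2
summary: ordered ✗ · linear ✗ · affine ✗ · relevant ✓ · unrestricted ✓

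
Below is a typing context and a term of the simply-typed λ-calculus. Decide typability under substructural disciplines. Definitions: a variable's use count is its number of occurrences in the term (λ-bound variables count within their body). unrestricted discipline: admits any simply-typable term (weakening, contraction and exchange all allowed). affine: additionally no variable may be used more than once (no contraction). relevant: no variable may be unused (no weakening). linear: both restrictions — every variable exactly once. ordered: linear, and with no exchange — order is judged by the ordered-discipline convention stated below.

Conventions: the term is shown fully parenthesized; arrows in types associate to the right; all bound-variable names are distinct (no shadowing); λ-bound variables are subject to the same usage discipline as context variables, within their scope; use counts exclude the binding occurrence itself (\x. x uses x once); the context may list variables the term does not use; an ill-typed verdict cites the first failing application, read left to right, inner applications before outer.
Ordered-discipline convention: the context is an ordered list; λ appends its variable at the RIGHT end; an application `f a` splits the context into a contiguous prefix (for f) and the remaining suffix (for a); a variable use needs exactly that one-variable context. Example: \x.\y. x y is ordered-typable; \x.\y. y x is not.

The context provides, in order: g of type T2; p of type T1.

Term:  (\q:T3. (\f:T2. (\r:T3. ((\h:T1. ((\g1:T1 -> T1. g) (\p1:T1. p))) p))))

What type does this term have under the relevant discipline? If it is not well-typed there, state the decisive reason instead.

not well-typed under relevant — q, f, r, h, g1, p1 left unused
variable uses: g=1; p=2; q [bound]=0; f [bound]=0; r [bound]=0; h [bound]=0; g1 [bound]=0; p1 [bound]=0
use order (left to right): g, p, p
typing: well-typed at T3 -> T2 -> T3 -> T2
across the five disciplines: ordered ✗ · linear ✗ · affine ✗ · relevant ✗ · unrestricted ✓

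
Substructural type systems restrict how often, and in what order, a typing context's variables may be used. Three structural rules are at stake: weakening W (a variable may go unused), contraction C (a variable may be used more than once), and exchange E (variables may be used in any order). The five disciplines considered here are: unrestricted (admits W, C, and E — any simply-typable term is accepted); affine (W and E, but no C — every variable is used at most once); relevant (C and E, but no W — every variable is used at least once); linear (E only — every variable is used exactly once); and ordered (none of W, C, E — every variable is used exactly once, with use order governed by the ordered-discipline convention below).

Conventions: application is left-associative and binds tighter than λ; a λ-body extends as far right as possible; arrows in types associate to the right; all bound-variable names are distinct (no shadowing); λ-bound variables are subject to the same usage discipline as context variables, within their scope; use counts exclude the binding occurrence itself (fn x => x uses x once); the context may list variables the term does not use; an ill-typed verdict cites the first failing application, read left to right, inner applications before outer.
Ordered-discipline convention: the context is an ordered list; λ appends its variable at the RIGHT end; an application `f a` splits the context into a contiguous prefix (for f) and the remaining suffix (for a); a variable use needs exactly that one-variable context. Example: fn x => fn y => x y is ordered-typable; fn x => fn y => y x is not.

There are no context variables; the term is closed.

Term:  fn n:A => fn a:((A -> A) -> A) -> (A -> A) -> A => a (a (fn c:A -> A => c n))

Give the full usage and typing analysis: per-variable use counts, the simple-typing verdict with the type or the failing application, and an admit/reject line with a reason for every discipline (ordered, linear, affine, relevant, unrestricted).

variable uses: n (bound): 1×, a (bound): 2×, c (bound): 1×
left-to-right use order: a, a, c, n
typing: well-typed — term : A -> (((A -> A) -> A) -> (A -> A) -> A) -> (A -> A) -> A
ordered: ✗ — a ×2 used more than once (contraction)
linear: ✗ — a ×2 used more than once (contraction)
affine: ✗ — a ×2 used more than once (contraction)
relevant: ✓ — every one of n, a, c appears
unrestricted: ✓ — typability at A -> (((A -> A) -> A) -> (A -> A) -> A) -> (A -> A) -> A is all that's needed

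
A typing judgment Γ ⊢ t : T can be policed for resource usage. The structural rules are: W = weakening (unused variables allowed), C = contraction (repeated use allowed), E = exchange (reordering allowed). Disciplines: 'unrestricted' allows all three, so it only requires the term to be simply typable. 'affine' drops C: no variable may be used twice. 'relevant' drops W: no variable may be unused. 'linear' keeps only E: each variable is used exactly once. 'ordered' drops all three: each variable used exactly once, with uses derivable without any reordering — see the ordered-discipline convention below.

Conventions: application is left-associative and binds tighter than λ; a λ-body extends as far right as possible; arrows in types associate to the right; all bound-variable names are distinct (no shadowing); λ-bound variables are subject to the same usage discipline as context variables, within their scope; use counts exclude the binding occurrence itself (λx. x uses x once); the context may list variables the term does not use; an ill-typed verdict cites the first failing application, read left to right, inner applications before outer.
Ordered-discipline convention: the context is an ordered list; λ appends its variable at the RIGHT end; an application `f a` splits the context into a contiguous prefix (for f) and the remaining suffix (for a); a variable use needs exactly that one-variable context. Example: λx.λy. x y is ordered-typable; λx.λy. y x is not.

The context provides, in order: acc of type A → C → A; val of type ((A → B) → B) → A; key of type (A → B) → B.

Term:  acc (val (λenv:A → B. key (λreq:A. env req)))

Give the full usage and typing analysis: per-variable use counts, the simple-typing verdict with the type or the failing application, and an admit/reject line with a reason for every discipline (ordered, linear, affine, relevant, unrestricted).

use counts: acc: 1×; val: 1×; key: 1×; env [bound]: 1×; req [bound]: 1×
order of uses: acc, val, key, env, req
typing: the term checks, with type C → A
ordered: ✓, acc, val, key, env, req once each; derivable with no W/C/E
linear: ✓, exactly-once usage across acc, val, key, env, req
affine: ✓, no duplicate uses among acc, val, key, env, req
relevant: ✓, none of acc, val, key, env, req goes unused
unrestricted: ✓, well-typed at C → A; no restrictions here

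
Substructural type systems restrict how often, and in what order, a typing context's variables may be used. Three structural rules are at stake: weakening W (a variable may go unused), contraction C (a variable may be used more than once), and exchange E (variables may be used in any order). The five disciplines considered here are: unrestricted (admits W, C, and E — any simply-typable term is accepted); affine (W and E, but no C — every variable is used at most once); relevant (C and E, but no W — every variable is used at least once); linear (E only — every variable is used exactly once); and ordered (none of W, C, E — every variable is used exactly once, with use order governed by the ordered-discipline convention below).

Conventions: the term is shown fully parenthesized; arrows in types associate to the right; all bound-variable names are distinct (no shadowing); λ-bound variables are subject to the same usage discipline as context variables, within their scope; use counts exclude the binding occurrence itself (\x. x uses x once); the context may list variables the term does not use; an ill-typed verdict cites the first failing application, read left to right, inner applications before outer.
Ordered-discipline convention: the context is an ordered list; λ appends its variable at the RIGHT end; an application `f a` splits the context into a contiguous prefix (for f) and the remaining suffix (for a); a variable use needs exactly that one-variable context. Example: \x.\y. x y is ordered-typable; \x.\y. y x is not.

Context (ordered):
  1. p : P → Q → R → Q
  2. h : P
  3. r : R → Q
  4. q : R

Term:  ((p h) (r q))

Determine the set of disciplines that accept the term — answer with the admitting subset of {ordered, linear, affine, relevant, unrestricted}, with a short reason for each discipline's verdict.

admitting disciplines: ordered, linear, affine, relevant, unrestricted
variable uses: p=1; h=1; r=1; q=1
uses in reading order: p, h, r, q
typing: well-typed — term : R → Q
ordered ✓ (one use each (p, h, r, q); ordered split holds)
linear ✓ (exactly-once usage across p, h, r, q)
affine ✓ (p, h, r, q: no repeats, contraction unneeded)
relevant ✓ (every one of p, h, r, q appears)
unrestricted ✓ (simply typable at R → Q; W, C, E all held)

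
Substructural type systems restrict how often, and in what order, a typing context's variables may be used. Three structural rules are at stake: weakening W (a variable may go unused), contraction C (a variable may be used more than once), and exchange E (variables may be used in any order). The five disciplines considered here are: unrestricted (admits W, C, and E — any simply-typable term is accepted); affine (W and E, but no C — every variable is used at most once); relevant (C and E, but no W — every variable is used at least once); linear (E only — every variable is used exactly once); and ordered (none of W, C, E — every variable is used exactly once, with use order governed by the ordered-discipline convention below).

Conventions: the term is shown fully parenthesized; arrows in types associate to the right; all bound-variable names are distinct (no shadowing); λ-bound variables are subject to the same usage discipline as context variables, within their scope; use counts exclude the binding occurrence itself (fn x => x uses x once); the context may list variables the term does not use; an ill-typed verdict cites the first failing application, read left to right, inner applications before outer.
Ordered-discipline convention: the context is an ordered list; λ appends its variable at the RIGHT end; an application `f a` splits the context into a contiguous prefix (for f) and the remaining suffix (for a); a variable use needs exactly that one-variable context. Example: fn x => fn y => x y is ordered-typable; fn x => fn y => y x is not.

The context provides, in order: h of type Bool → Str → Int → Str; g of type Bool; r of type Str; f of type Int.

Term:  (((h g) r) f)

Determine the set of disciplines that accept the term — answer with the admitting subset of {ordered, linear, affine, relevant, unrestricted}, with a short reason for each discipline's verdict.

accepted by: ordered, linear, affine, relevant, unrestricted
variable uses: h: 1×, g: 1×, r: 1×, f: 1×
uses in reading order: h, g, r, f
typing: ✓ — Str
ordered: ✓ — one use each (h, g, r, f); ordered split holds
linear: ✓ — single use per variable (h, g, r, f)
affine: ✓ — no duplicate uses among h, g, r, f
relevant: ✓ — at least one use each (h, g, r, f)
unrestricted: ✓ — well-typed at Str; no restrictions here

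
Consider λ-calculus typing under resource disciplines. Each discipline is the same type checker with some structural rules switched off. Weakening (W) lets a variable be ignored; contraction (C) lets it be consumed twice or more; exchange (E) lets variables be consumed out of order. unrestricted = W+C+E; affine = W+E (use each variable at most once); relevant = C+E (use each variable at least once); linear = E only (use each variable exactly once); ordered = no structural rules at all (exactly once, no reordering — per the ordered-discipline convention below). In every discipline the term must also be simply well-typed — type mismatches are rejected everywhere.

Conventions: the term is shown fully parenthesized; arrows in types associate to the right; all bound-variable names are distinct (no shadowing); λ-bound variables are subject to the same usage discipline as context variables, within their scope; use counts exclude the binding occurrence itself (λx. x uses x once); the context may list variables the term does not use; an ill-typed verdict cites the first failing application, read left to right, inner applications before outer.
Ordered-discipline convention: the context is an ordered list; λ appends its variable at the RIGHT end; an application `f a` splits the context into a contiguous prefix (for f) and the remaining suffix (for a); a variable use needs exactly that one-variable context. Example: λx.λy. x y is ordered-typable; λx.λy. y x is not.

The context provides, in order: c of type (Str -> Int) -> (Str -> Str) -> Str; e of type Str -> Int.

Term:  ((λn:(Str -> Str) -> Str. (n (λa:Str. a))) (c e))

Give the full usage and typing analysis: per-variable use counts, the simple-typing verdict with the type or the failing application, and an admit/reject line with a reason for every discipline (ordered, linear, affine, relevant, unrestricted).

variable uses: c ×1; e ×1; n (λ-bound) ×1; a (λ-bound) ×1
order of uses: n, a, c, e
typing: ✓ — Str
ordered ✓ (c, e, n, a once each; derivable with no W/C/E)
linear ✓ (c, e, n, a: one use apiece)
affine ✓ (at most one use each (c, e, n, a))
relevant ✓ (at least one use each (c, e, n, a))
unrestricted ✓ (well-typed at Str; no restrictions here)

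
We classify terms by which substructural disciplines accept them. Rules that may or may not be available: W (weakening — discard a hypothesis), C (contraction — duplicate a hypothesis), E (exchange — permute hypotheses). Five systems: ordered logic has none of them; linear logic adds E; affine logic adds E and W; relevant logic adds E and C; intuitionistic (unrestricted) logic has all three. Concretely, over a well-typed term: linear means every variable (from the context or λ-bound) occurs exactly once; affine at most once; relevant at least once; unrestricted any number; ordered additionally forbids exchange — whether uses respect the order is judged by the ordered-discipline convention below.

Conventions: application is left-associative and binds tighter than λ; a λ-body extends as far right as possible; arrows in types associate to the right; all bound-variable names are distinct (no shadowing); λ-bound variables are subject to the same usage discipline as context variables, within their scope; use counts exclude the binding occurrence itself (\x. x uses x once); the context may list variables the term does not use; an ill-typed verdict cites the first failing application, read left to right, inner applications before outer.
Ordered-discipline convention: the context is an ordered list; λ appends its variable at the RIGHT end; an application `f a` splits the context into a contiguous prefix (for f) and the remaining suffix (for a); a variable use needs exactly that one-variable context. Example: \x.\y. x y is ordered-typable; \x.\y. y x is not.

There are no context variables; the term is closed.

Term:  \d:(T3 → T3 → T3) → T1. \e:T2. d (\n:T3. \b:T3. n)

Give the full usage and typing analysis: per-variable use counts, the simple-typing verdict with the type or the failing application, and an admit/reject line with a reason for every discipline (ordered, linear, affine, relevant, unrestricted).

counts: d [bound] ×1, e [bound] ×0, n [bound] ×1, b [bound] ×0
uses in reading order: d, n
typing: ✓ — ((T3 → T3 → T3) → T1) → T2 → T1
ordered: ✗, needs weakening: e, b unused
linear: ✗, needs weakening: e, b unused
affine: ✓, at most one use each (d, e, n, b)
relevant: ✗, needs weakening: e, b unused
unrestricted: ✓, type-checks (((T3 → T3 → T3) → T1) → T2 → T1) and nothing is barred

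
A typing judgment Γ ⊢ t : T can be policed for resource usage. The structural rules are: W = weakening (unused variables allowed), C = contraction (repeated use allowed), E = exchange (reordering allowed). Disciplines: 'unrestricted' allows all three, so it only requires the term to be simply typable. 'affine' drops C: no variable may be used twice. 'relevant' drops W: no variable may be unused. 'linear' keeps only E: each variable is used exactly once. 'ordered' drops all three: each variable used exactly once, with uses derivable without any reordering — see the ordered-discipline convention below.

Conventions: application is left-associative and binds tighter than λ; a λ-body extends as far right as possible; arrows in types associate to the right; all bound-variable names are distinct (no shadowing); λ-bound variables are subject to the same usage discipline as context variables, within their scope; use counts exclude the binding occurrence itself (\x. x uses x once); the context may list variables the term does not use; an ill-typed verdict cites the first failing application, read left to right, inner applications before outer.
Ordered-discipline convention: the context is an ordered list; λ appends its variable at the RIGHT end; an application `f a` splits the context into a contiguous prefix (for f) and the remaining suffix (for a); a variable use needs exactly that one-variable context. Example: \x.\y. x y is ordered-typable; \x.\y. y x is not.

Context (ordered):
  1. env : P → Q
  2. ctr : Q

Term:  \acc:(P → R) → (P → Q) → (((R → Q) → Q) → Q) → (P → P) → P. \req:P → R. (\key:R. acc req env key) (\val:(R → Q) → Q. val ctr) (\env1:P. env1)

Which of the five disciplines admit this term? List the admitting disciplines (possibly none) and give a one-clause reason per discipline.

admitting disciplines: none
use counts: env=1; ctr=1; acc (bound)=1; req (bound)=1; key (bound)=1; val (bound)=1; env1 (bound)=1
use order (left to right): acc, req, env, key, val, ctr, env1
typing: ill-typed: an application expects ((R → Q) → Q) → Q but receives R
ordered: ✗, the type mismatch rejects it
linear: ✗, not simply typable
affine: ✗, fails simple typing
relevant: ✗, a type mismatch blocks all five
unrestricted: ✗, the type mismatch rejects it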